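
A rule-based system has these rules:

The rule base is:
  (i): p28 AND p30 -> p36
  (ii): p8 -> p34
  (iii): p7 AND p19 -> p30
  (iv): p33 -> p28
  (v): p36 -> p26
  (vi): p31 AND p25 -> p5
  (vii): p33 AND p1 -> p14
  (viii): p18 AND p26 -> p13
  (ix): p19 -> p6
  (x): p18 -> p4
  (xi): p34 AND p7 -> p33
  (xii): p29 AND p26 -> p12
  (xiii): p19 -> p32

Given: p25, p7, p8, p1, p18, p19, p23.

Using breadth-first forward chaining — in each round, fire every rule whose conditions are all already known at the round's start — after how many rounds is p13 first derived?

6

Round 1 fires (ii), (iii), (ix), (x), (xiii), giving p34, p30, p6, p4, p32.
Round 2 fires (xi), giving p33.
Round 3 fires (iv), (vii), giving p28, p14.
Round 4 fires (i), giving p36.
Round 5 fires (v), giving p26.
Round 6 fires (viii), giving p13.
p13 first appears in round 6.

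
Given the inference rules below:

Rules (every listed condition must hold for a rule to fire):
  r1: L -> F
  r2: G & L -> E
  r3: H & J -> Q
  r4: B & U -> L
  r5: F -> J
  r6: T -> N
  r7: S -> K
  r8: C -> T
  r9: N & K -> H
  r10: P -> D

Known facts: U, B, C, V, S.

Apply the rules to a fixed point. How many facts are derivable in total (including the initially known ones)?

13

Round 1 fires r4, r7, r8, giving L, K, T.
Round 2 fires r1, r6, giving F, N.
Round 3 fires r5, r9, giving J, H.
Round 4 fires r3, giving Q.
Closure: {B, C, F, H, J, K, L, N, Q, S, T, U, V} — 13 facts.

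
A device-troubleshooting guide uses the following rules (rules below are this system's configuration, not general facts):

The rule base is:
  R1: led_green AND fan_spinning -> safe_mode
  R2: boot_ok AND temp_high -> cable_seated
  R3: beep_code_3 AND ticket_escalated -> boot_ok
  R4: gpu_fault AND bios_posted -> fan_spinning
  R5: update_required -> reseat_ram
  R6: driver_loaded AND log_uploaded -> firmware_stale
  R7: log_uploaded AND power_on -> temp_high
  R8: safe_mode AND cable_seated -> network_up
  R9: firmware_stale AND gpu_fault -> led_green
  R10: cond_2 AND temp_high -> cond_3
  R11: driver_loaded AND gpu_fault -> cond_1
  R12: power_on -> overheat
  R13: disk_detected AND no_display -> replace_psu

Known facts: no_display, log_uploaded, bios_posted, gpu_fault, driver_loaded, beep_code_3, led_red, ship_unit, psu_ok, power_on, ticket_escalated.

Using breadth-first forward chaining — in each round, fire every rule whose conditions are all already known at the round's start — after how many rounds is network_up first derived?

Round 1: R3 [beep_code_3 AND ticket_escalated -> boot_ok]; R4 [gpu_fault AND bios_posted -> fan_spinning]; R6 [driver_loaded AND log_uploaded -> firmware_stale]; R7 [log_uploaded AND power_on -> temp_high]; R11 [driver_loaded AND gpu_fault -> cond_1]; R12 [power_on -> overheat]. New: boot_ok, fan_spinning, firmware_stale, temp_high, cond_1, overheat.
Round 2: R2 [boot_ok AND temp_high -> cable_seated]; R9 [firmware_stale AND gpu_fault -> led_green]. New: cable_seated, led_green.
Round 3: R1 [led_green AND fan_spinning -> safe_mode]. New: safe_mode.
Round 4: R8 [safe_mode AND cable_seated -> network_up]. New: network_up.
network_up first appears in round 4.

4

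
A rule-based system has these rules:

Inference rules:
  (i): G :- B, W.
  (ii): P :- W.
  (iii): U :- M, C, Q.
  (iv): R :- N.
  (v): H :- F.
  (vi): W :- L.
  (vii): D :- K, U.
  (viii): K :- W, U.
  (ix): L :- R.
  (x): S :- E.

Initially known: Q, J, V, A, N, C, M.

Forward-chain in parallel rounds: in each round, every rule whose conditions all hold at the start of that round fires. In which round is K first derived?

Round 1: (iii) [U :- M, C, Q.]; (iv) [R :- N.]. New: U, R.
Round 2: (ix) [L :- R.]. New: L.
Round 3: (vi) [W :- L.]. New: W.
Round 4: (ii) [P :- W.]; (viii) [K :- W, U.]. New: P, K.
K first appears in round 4.

4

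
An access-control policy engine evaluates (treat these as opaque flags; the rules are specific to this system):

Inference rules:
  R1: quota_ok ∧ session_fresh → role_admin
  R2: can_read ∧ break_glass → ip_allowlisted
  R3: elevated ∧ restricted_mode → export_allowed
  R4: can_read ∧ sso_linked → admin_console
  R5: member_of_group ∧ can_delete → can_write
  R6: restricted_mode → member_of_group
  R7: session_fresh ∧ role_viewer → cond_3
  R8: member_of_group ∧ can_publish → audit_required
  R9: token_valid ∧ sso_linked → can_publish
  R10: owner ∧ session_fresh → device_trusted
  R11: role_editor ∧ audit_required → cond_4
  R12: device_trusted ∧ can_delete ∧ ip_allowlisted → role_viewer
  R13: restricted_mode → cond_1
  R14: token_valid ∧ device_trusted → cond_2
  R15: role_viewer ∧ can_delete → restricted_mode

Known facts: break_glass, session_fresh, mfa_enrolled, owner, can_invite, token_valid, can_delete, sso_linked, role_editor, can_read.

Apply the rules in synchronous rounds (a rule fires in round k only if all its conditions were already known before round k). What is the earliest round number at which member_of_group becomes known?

4

Round 1: R2 [can_read ∧ break_glass → ip_allowlisted]; R4 [can_read ∧ sso_linked → admin_console]; R9 [token_valid ∧ sso_linked → can_publish]; R10 [owner ∧ session_fresh → device_trusted]. New: ip_allowlisted, admin_console, can_publish, device_trusted.
Round 2: R12 [device_trusted ∧ can_delete ∧ ip_allowlisted → role_viewer]; R14 [token_valid ∧ device_trusted → cond_2]. New: role_viewer, cond_2.
Round 3: R7 [session_fresh ∧ role_viewer → cond_3]; R15 [role_viewer ∧ can_delete → restricted_mode]. New: cond_3, restricted_mode.
Round 4: R6 [restricted_mode → member_of_group]; R13 [restricted_mode → cond_1]. New: member_of_group, cond_1.
member_of_group first appears in round 4.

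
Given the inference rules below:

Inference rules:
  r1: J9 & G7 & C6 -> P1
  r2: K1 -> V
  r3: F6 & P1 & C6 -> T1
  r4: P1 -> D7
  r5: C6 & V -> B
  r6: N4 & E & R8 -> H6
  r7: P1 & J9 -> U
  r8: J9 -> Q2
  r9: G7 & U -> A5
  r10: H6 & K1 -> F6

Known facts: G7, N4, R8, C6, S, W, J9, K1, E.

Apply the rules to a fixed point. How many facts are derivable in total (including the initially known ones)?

19

Round 1 — r1, r2, r6, r8, derive P1, V, H6, Q2.
Round 2 — r4, r5, r7, r10, derive D7, B, U, F6.
Round 3 — r3, r9, derive T1, A5.
Closure: {A5, B, C6, D7, E, F6, G7, H6, J9, K1, N4, P1, Q2, R8, S, T1, U, V, W} — 19 facts.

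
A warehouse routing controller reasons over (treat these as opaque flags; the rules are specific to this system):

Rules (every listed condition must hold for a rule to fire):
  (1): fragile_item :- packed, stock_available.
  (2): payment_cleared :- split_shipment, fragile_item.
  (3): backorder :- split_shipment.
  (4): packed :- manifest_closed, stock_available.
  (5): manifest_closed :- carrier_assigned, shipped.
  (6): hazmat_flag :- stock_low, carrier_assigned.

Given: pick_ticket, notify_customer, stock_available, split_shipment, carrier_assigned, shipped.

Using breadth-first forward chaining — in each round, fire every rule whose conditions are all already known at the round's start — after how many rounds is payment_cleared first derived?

Round 1: (3) [backorder :- split_shipment.]; (5) [manifest_closed :- carrier_assigned, shipped.]. Adds backorder, manifest_closed.
Round 2: (4) [packed :- manifest_closed, stock_available.]. Adds packed.
Round 3: (1) [fragile_item :- packed, stock_available.]. Adds fragile_item.
Round 4: (2) [payment_cleared :- split_shipment, fragile_item.]. Adds payment_cleared.
payment_cleared first appears in round 4.

4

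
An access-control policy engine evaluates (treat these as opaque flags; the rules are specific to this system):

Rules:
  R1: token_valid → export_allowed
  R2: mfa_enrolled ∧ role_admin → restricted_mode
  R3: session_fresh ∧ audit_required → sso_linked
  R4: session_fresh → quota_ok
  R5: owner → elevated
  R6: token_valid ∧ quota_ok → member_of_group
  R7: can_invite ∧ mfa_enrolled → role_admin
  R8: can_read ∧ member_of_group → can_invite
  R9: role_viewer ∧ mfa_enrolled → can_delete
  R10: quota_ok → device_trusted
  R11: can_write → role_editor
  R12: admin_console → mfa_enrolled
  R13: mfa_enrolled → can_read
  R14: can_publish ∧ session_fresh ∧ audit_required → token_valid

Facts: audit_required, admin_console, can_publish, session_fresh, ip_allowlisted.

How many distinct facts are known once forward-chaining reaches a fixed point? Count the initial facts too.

16

[1] R3 [session_fresh ∧ audit_required → sso_linked]; R4 [session_fresh → quota_ok]; R12 [admin_console → mfa_enrolled]; R14 [can_publish ∧ session_fresh ∧ audit_required → token_valid]. ⇒ new: sso_linked, quota_ok, mfa_enrolled, token_valid.
[2] R1 [token_valid → export_allowed]; R6 [token_valid ∧ quota_ok → member_of_group]; R10 [quota_ok → device_trusted]; R13 [mfa_enrolled → can_read]. ⇒ new: export_allowed, member_of_group, device_trusted, can_read.
[3] R8 [can_read ∧ member_of_group → can_invite]. ⇒ new: can_invite.
[4] R7 [can_invite ∧ mfa_enrolled → role_admin]. ⇒ new: role_admin.
[5] R2 [mfa_enrolled ∧ role_admin → restricted_mode]. ⇒ new: restricted_mode.
Closure: {admin_console, audit_required, can_invite, can_publish, can_read, device_trusted, export_allowed, ip_allowlisted, member_of_group, mfa_enrolled, quota_ok, restricted_mode, role_admin, session_fresh, sso_linked, token_valid} — 16 facts.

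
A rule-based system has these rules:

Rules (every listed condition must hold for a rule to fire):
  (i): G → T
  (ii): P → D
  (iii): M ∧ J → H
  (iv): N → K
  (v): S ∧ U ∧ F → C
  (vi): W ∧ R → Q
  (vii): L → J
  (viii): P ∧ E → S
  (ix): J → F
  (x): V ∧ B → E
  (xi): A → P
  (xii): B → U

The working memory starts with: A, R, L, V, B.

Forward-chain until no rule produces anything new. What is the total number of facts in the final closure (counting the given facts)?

13

[1] (vii) [L → J]; (x) [V ∧ B → E]; (xi) [A → P]; (xii) [B → U]. ⇒ new: J, E, P, U.
[2] (ii) [P → D]; (viii) [P ∧ E → S]; (ix) [J → F]. ⇒ new: D, S, F.
[3] (v) [S ∧ U ∧ F → C]. ⇒ new: C.
Closure: {A, B, C, D, E, F, J, L, P, R, S, U, V} — 13 facts.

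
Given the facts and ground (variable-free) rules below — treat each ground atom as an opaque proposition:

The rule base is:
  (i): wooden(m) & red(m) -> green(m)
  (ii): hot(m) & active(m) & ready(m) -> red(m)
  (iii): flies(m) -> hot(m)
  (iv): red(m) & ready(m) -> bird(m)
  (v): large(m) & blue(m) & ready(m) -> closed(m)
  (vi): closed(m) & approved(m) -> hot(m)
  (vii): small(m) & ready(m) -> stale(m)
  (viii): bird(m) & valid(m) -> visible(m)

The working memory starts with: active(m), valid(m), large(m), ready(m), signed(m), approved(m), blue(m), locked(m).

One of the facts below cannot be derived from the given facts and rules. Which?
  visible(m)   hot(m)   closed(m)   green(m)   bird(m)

[1] (v) [large(m) & blue(m) & ready(m) -> closed(m)]. ⇒ new: closed(m).
[2] (vi) [closed(m) & approved(m) -> hot(m)]. ⇒ new: hot(m).
[3] (ii) [hot(m) & active(m) & ready(m) -> red(m)]. ⇒ new: red(m).
[4] (iv) [red(m) & ready(m) -> bird(m)]. ⇒ new: bird(m).
[5] (viii) [bird(m) & valid(m) -> visible(m)]. ⇒ new: visible(m).
Derived: hot(m) (round 2), closed(m) (round 1), visible(m) (round 5), bird(m) (round 4). green(m) never appears in any round.

green(m)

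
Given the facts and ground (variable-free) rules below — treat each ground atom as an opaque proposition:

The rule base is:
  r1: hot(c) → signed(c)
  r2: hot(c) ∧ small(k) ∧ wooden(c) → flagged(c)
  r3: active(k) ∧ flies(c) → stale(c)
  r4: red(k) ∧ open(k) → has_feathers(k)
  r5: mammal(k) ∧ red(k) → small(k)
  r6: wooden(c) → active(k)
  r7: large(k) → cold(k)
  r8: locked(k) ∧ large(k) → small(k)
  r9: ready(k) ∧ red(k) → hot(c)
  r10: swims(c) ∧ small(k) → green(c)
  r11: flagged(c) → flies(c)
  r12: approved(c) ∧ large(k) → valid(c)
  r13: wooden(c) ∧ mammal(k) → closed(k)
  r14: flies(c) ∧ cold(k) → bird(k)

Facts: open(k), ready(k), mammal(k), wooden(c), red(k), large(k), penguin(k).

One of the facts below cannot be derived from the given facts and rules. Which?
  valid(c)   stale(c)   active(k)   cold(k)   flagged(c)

Round 1 fires r4, r5, r6, r7, r9, r13, giving has_feathers(k), small(k), active(k), cold(k), hot(c), closed(k).
Round 2 fires r1, r2, giving signed(c), flagged(c).
Round 3 fires r11, giving flies(c).
Round 4 fires r3, r14, giving stale(c), bird(k).
Derived: cold(k) (round 1), active(k) (round 1), flagged(c) (round 2), stale(c) (round 4). valid(c) never appears in any round.

valid(c)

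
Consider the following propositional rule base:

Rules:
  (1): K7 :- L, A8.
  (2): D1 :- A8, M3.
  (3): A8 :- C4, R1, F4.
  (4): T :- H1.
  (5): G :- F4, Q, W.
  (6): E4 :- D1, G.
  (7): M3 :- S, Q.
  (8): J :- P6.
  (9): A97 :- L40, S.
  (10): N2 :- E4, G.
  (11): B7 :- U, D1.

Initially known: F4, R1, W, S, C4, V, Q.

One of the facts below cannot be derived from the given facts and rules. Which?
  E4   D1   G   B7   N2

[1] (3) [A8 :- C4, R1, F4.]; (5) [G :- F4, Q, W.]; (7) [M3 :- S, Q.]. ⇒ new: A8, G, M3.
[2] (2) [D1 :- A8, M3.]. ⇒ new: D1.
[3] (6) [E4 :- D1, G.]. ⇒ new: E4.
[4] (10) [N2 :- E4, G.]. ⇒ new: N2.
Derived: E4 (round 3), G (round 1), N2 (round 4), D1 (round 2). B7 never appears in any round.

B7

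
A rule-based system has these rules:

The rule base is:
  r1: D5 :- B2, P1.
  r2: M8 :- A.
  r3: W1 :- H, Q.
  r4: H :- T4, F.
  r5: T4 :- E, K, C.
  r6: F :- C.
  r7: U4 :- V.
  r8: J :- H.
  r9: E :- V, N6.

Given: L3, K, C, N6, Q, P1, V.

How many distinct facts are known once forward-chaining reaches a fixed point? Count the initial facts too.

Round 1 — r6, r7, r9, derive F, U4, E.
Round 2 — r5, derive T4.
Round 3 — r4, derive H.
Round 4 — r3, r8, derive W1, J.
Closure: {C, E, F, H, J, K, L3, N6, P1, Q, T4, U4, V, W1} — 14 facts.

14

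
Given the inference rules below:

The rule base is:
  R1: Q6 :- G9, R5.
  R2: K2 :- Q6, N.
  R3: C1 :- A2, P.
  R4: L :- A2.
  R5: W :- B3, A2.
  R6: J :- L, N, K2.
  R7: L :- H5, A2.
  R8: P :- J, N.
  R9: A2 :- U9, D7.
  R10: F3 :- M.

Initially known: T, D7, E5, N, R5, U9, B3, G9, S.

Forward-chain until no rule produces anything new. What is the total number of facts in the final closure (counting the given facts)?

17

Round 1 — R1, R9, derive Q6, A2.
Round 2 — R2, R4, R5, derive K2, L, W.
Round 3 — R6, derive J.
Round 4 — R8, derive P.
Round 5 — R3, derive C1.
Closure: {A2, B3, C1, D7, E5, G9, J, K2, L, N, P, Q6, R5, S, T, U9, W} — 17 facts.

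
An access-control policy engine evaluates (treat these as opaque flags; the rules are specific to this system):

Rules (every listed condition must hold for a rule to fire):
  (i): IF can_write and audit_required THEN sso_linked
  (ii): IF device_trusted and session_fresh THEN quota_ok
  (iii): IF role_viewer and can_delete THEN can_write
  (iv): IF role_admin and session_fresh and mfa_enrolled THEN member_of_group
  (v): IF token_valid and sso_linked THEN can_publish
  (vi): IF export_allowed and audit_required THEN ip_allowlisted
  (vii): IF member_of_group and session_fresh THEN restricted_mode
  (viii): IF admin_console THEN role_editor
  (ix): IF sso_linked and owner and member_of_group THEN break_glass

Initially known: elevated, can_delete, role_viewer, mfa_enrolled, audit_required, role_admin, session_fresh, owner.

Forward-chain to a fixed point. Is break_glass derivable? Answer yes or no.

yes

[1] (iii) [IF role_viewer and can_delete THEN can_write]; (iv) [IF role_admin and session_fresh and mfa_enrolled THEN member_of_group]. ⇒ new: can_write, member_of_group.
[2] (i) [IF can_write and audit_required THEN sso_linked]; (vii) [IF member_of_group and session_fresh THEN restricted_mode]. ⇒ new: sso_linked, restricted_mode.
[3] (ix) [IF sso_linked and owner and member_of_group THEN break_glass]. ⇒ new: break_glass.
break_glass appears in round 3, so it is derivable.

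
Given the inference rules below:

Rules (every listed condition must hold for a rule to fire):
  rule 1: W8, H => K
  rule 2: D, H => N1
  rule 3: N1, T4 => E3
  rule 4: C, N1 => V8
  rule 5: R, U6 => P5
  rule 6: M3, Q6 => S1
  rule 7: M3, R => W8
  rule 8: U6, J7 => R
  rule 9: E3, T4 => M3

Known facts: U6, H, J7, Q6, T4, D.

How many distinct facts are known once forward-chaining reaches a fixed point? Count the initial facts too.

14

Round 1: rule 2 [D, H => N1]; rule 8 [U6, J7 => R]. New: N1, R.
Round 2: rule 3 [N1, T4 => E3]; rule 5 [R, U6 => P5]. New: E3, P5.
Round 3: rule 9 [E3, T4 => M3]. New: M3.
Round 4: rule 6 [M3, Q6 => S1]; rule 7 [M3, R => W8]. New: S1, W8.
Round 5: rule 1 [W8, H => K]. New: K.
Closure: {D, E3, H, J7, K, M3, N1, P5, Q6, R, S1, T4, U6, W8} — 14 facts.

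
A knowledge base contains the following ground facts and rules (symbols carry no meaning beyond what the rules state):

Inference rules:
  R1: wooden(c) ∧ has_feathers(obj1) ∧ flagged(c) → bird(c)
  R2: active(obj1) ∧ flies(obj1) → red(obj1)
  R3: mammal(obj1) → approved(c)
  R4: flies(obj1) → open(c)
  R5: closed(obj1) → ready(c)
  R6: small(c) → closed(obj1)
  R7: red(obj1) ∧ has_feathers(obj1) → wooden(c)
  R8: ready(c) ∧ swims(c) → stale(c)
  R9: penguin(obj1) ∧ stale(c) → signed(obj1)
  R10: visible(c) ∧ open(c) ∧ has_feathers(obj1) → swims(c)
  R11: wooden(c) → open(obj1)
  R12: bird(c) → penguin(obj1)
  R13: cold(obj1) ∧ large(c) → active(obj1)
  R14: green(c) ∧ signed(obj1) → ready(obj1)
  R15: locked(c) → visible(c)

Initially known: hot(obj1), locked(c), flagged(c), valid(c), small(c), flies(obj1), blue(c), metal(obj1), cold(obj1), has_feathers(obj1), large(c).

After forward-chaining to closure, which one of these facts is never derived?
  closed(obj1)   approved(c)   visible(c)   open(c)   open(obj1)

approved(c)

Round 1 — R4, R6, R13, R15, derive open(c), closed(obj1), active(obj1), visible(c).
Round 2 — R2, R5, R10, derive red(obj1), ready(c), swims(c).
Round 3 — R7, R8, derive wooden(c), stale(c).
Round 4 — R1, R11, derive bird(c), open(obj1).
Round 5 — R12, derive penguin(obj1).
Round 6 — R9, derive signed(obj1).
Derived: open(c) (round 1), closed(obj1) (round 1), open(obj1) (round 4), visible(c) (round 1). approved(c) never appears in any round.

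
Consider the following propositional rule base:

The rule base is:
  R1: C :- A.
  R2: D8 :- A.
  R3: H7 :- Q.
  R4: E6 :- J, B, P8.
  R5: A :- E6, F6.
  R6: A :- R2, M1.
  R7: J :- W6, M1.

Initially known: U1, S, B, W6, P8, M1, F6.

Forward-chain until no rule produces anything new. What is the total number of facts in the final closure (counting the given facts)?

12

Round 1: R7 [J :- W6, M1.]. Adds J.
Round 2: R4 [E6 :- J, B, P8.]. Adds E6.
Round 3: R5 [A :- E6, F6.]. Adds A.
Round 4: R1 [C :- A.]; R2 [D8 :- A.]. Adds C, D8.
Closure: {A, B, C, D8, E6, F6, J, M1, P8, S, U1, W6} — 12 facts.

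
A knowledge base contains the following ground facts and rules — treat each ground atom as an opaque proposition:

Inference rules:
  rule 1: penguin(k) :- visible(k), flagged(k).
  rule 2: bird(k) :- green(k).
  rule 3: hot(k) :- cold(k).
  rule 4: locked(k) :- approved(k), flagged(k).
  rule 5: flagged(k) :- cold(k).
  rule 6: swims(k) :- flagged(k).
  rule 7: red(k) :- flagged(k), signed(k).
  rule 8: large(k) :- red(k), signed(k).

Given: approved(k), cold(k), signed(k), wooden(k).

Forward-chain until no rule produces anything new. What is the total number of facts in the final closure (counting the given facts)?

10

Round 1: rule 3 [hot(k) :- cold(k).]; rule 5 [flagged(k) :- cold(k).]. Adds hot(k), flagged(k).
Round 2: rule 4 [locked(k) :- approved(k), flagged(k).]; rule 6 [swims(k) :- flagged(k).]; rule 7 [red(k) :- flagged(k), signed(k).]. Adds locked(k), swims(k), red(k).
Round 3: rule 8 [large(k) :- red(k), signed(k).]. Adds large(k).
Closure: {approved(k), cold(k), flagged(k), hot(k), large(k), locked(k), red(k), signed(k), swims(k), wooden(k)} — 10 facts.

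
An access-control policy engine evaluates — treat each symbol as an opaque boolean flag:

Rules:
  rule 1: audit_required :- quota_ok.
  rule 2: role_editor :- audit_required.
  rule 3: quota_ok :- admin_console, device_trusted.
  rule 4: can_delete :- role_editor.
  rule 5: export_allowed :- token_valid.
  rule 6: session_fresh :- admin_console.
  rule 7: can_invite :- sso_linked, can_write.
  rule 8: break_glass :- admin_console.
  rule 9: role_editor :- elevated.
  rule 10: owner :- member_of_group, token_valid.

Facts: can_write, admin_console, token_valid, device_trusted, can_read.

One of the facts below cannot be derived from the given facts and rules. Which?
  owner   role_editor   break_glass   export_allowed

Round 1 — rule 3, rule 5, rule 6, rule 8, derive quota_ok, export_allowed, session_fresh, break_glass.
Round 2 — rule 1, derive audit_required.
Round 3 — rule 2, derive role_editor.
Round 4 — rule 4, derive can_delete.
Derived: export_allowed (round 1), break_glass (round 1), role_editor (round 3). owner never appears in any round.

owner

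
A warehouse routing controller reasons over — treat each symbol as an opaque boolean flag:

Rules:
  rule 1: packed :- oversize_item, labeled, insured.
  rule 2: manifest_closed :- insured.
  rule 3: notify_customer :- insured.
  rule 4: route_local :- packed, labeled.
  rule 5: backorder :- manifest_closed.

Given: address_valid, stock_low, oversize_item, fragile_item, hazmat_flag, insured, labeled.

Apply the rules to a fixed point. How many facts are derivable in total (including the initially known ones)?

12

Round 1: rule 1 [packed :- oversize_item, labeled, insured.]; rule 2 [manifest_closed :- insured.]; rule 3 [notify_customer :- insured.]. Adds packed, manifest_closed, notify_customer.
Round 2: rule 4 [route_local :- packed, labeled.]; rule 5 [backorder :- manifest_closed.]. Adds route_local, backorder.
Closure: {address_valid, backorder, fragile_item, hazmat_flag, insured, labeled, manifest_closed, notify_customer, oversize_item, packed, route_local, stock_low} — 12 facts.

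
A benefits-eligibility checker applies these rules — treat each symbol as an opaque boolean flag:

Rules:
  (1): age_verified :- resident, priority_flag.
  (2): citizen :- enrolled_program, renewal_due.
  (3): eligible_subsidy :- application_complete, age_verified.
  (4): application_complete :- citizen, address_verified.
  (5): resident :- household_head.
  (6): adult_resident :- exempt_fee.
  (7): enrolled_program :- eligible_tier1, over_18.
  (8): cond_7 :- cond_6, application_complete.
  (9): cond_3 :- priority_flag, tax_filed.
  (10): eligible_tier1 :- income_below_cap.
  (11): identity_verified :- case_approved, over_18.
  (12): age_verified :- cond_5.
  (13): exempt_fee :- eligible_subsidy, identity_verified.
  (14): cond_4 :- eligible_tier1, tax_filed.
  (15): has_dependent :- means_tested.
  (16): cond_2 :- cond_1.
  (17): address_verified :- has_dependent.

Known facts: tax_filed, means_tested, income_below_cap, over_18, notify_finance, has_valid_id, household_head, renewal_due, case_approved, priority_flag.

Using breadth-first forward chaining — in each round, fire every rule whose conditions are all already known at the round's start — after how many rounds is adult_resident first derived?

7

Round 1: (5) [resident :- household_head.]; (9) [cond_3 :- priority_flag, tax_filed.]; (10) [eligible_tier1 :- income_below_cap.]; (11) [identity_verified :- case_approved, over_18.]; (15) [has_dependent :- means_tested.]. New: resident, cond_3, eligible_tier1, identity_verified, has_dependent.
Round 2: (1) [age_verified :- resident, priority_flag.]; (7) [enrolled_program :- eligible_tier1, over_18.]; (14) [cond_4 :- eligible_tier1, tax_filed.]; (17) [address_verified :- has_dependent.]. New: age_verified, enrolled_program, cond_4, address_verified.
Round 3: (2) [citizen :- enrolled_program, renewal_due.]. New: citizen.
Round 4: (4) [application_complete :- citizen, address_verified.]. New: application_complete.
Round 5: (3) [eligible_subsidy :- application_complete, age_verified.]. New: eligible_subsidy.
Round 6: (13) [exempt_fee :- eligible_subsidy, identity_verified.]. New: exempt_fee.
Round 7: (6) [adult_resident :- exempt_fee.]. New: adult_resident.
adult_resident first appears in round 7.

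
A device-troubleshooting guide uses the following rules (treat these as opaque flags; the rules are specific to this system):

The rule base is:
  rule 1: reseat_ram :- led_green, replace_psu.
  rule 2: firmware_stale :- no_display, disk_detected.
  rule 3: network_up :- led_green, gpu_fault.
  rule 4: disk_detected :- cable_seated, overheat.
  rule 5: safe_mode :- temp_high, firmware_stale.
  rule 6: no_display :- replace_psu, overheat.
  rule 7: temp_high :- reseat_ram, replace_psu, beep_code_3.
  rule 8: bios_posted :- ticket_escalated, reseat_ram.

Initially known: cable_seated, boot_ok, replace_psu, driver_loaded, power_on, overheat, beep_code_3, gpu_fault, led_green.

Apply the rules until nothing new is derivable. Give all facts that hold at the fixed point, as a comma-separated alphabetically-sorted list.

[1] rule 1 [reseat_ram :- led_green, replace_psu.]; rule 3 [network_up :- led_green, gpu_fault.]; rule 4 [disk_detected :- cable_seated, overheat.]; rule 6 [no_display :- replace_psu, overheat.]. ⇒ new: reseat_ram, network_up, disk_detected, no_display.
[2] rule 2 [firmware_stale :- no_display, disk_detected.]; rule 7 [temp_high :- reseat_ram, replace_psu, beep_code_3.]. ⇒ new: firmware_stale, temp_high.
[3] rule 5 [safe_mode :- temp_high, firmware_stale.]. ⇒ new: safe_mode.

beep_code_3, boot_ok, cable_seated, disk_detected, driver_loaded, firmware_stale, gpu_fault, led_green, network_up, no_display, overheat, power_on, replace_psu, reseat_ram, safe_mode, temp_high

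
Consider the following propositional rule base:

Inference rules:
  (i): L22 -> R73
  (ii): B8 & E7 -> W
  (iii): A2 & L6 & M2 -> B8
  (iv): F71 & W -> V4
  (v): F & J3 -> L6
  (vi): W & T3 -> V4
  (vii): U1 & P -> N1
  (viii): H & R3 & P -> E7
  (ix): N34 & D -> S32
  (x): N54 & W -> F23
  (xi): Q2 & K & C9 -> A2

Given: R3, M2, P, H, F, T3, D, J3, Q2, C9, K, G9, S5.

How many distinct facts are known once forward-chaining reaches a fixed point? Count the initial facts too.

19

Round 1: (v) [F & J3 -> L6]; (viii) [H & R3 & P -> E7]; (xi) [Q2 & K & C9 -> A2]. New: L6, E7, A2.
Round 2: (iii) [A2 & L6 & M2 -> B8]. New: B8.
Round 3: (ii) [B8 & E7 -> W]. New: W.
Round 4: (vi) [W & T3 -> V4]. New: V4.
Closure: {A2, B8, C9, D, E7, F, G9, H, J3, K, L6, M2, P, Q2, R3, S5, T3, V4, W} — 19 facts.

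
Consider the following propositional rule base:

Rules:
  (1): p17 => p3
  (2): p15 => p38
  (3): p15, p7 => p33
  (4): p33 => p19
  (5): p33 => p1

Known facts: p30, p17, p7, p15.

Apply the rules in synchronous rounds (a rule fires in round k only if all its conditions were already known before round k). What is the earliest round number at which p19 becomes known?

Round 1 — (1), (2), (3), derive p3, p38, p33.
Round 2 — (4), (5), derive p19, p1.
p19 first appears in round 2.

2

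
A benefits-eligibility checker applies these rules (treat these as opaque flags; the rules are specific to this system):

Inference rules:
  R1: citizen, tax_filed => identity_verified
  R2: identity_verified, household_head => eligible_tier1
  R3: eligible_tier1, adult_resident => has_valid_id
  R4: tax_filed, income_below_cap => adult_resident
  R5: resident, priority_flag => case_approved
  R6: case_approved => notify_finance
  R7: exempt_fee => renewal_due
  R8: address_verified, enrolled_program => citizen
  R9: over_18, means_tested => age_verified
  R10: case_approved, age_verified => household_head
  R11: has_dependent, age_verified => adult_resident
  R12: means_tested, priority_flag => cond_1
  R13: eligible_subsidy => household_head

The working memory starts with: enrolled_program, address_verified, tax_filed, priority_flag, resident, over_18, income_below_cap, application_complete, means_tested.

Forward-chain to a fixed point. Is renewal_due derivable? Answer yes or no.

Round 1 fires R4, R5, R8, R9, R12, giving adult_resident, case_approved, citizen, age_verified, cond_1.
Round 2 fires R1, R6, R10, giving identity_verified, notify_finance, household_head.
Round 3 fires R2, giving eligible_tier1.
Round 4 fires R3, giving has_valid_id.
Fixed point reached. renewal_due is concluded only by R7; R7 needs exempt_fee (never derived).

no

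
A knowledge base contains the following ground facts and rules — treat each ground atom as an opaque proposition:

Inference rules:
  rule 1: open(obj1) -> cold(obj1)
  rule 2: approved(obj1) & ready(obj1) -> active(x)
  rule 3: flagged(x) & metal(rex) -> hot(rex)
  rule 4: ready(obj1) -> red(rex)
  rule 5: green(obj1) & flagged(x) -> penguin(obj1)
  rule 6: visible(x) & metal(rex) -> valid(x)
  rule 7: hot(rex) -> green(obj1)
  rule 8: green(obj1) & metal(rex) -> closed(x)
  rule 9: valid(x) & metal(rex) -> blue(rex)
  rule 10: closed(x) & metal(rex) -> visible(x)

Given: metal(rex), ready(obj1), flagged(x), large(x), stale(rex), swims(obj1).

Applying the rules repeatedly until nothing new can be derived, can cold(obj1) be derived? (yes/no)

no

Round 1 fires rule 3, rule 4, giving hot(rex), red(rex).
Round 2 fires rule 7, giving green(obj1).
Round 3 fires rule 5, rule 8, giving penguin(obj1), closed(x).
Round 4 fires rule 10, giving visible(x).
Round 5 fires rule 6, giving valid(x).
Round 6 fires rule 9, giving blue(rex).
Fixed point reached. cold(obj1) is concluded only by rule 1; rule 1 needs open(obj1) (never derived).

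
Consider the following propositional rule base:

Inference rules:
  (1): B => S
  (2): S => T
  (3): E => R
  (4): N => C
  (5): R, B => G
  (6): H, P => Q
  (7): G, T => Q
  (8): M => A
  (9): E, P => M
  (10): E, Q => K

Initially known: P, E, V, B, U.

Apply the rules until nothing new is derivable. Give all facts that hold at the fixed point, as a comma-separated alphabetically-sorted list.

A, B, E, G, K, M, P, Q, R, S, T, U, V

Round 1: (1) [B => S]; (3) [E => R]; (9) [E, P => M]. Adds S, R, M.
Round 2: (2) [S => T]; (5) [R, B => G]; (8) [M => A]. Adds T, G, A.
Round 3: (7) [G, T => Q]. Adds Q.
Round 4: (10) [E, Q => K]. Adds K.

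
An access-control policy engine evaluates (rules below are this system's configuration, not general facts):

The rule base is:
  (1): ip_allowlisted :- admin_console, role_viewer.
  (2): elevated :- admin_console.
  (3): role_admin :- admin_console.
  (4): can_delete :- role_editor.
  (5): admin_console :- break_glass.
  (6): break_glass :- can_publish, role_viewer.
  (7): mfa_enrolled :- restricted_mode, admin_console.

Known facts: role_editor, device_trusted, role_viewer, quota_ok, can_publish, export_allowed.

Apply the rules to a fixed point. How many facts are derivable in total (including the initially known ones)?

Round 1: (4) [can_delete :- role_editor.]; (6) [break_glass :- can_publish, role_viewer.]. New: can_delete, break_glass.
Round 2: (5) [admin_console :- break_glass.]. New: admin_console.
Round 3: (1) [ip_allowlisted :- admin_console, role_viewer.]; (2) [elevated :- admin_console.]; (3) [role_admin :- admin_console.]. New: ip_allowlisted, elevated, role_admin.
Closure: {admin_console, break_glass, can_delete, can_publish, device_trusted, elevated, export_allowed, ip_allowlisted, quota_ok, role_admin, role_editor, role_viewer} — 12 facts.

12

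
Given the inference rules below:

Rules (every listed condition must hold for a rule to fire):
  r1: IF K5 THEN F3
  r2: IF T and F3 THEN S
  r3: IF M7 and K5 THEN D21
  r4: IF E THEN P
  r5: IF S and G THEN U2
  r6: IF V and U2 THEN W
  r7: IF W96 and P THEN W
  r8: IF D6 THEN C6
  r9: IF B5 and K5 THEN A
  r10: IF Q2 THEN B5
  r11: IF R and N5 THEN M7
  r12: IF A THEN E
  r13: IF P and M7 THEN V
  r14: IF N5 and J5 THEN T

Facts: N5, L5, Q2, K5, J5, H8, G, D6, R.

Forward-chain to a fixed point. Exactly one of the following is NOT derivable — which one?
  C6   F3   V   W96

W96

[1] r1 [IF K5 THEN F3]; r8 [IF D6 THEN C6]; r10 [IF Q2 THEN B5]; r11 [IF R and N5 THEN M7]; r14 [IF N5 and J5 THEN T]. ⇒ new: F3, C6, B5, M7, T.
[2] r2 [IF T and F3 THEN S]; r3 [IF M7 and K5 THEN D21]; r9 [IF B5 and K5 THEN A]. ⇒ new: S, D21, A.
[3] r5 [IF S and G THEN U2]; r12 [IF A THEN E]. ⇒ new: U2, E.
[4] r4 [IF E THEN P]. ⇒ new: P.
[5] r13 [IF P and M7 THEN V]. ⇒ new: V.
[6] r6 [IF V and U2 THEN W]. ⇒ new: W.
Derived: F3 (round 1), V (round 5), C6 (round 1). W96 never appears in any round.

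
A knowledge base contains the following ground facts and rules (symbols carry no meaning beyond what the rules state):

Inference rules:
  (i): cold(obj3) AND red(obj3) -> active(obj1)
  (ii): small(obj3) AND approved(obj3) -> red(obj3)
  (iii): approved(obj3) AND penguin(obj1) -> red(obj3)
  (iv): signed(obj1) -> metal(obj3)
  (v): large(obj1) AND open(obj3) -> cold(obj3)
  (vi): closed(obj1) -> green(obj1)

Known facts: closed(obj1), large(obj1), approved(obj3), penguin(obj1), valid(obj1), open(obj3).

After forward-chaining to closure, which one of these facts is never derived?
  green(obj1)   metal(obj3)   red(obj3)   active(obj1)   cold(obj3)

[1] (iii) [approved(obj3) AND penguin(obj1) -> red(obj3)]; (v) [large(obj1) AND open(obj3) -> cold(obj3)]; (vi) [closed(obj1) -> green(obj1)]. ⇒ new: red(obj3), cold(obj3), green(obj1).
[2] (i) [cold(obj3) AND red(obj3) -> active(obj1)]. ⇒ new: active(obj1).
Derived: green(obj1) (round 1), cold(obj3) (round 1), active(obj1) (round 2), red(obj3) (round 1). metal(obj3) never appears in any round.

metal(obj3)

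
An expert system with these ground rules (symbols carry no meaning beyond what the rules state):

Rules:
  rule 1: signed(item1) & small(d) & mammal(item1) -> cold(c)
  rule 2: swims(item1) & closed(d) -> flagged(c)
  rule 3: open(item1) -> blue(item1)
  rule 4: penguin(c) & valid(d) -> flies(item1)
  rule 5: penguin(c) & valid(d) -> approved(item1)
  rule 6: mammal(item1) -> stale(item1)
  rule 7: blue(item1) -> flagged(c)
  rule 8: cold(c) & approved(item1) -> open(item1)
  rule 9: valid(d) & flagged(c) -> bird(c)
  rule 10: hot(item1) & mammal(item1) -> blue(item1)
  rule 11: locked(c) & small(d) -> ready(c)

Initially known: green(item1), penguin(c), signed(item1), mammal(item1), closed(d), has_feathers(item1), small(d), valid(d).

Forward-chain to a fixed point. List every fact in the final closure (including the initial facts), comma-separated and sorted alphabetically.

Round 1: rule 1 [signed(item1) & small(d) & mammal(item1) -> cold(c)]; rule 4 [penguin(c) & valid(d) -> flies(item1)]; rule 5 [penguin(c) & valid(d) -> approved(item1)]; rule 6 [mammal(item1) -> stale(item1)]. New: cold(c), flies(item1), approved(item1), stale(item1).
Round 2: rule 8 [cold(c) & approved(item1) -> open(item1)]. New: open(item1).
Round 3: rule 3 [open(item1) -> blue(item1)]. New: blue(item1).
Round 4: rule 7 [blue(item1) -> flagged(c)]. New: flagged(c).
Round 5: rule 9 [valid(d) & flagged(c) -> bird(c)]. New: bird(c).

approved(item1), bird(c), blue(item1), closed(d), cold(c), flagged(c), flies(item1), green(item1), has_feathers(item1), mammal(item1), open(item1), penguin(c), signed(item1), small(d), stale(item1), valid(d)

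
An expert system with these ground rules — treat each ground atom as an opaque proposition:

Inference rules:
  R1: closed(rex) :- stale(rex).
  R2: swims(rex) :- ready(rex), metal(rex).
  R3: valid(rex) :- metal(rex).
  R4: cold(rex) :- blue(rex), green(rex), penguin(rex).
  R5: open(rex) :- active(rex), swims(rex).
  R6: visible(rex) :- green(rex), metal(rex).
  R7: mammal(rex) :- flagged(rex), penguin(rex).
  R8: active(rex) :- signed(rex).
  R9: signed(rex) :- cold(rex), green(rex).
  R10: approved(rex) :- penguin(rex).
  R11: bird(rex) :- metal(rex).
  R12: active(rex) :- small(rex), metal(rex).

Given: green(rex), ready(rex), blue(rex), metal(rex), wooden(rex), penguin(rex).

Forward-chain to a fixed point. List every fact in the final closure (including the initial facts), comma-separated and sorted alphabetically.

Round 1: R2 [swims(rex) :- ready(rex), metal(rex).]; R3 [valid(rex) :- metal(rex).]; R4 [cold(rex) :- blue(rex), green(rex), penguin(rex).]; R6 [visible(rex) :- green(rex), metal(rex).]; R10 [approved(rex) :- penguin(rex).]; R11 [bird(rex) :- metal(rex).]. New: swims(rex), valid(rex), cold(rex), visible(rex), approved(rex), bird(rex).
Round 2: R9 [signed(rex) :- cold(rex), green(rex).]. New: signed(rex).
Round 3: R8 [active(rex) :- signed(rex).]. New: active(rex).
Round 4: R5 [open(rex) :- active(rex), swims(rex).]. New: open(rex).

active(rex), approved(rex), bird(rex), blue(rex), cold(rex), green(rex), metal(rex), open(rex), penguin(rex), ready(rex), signed(rex), swims(rex), valid(rex), visible(rex), wooden(rex)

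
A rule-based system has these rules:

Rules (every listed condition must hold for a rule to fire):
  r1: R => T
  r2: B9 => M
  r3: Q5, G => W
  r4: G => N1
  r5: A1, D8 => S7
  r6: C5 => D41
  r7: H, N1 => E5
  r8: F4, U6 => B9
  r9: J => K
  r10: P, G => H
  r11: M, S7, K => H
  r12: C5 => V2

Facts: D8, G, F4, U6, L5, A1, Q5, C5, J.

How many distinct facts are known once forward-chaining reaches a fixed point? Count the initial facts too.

Round 1: r3 [Q5, G => W]; r4 [G => N1]; r5 [A1, D8 => S7]; r6 [C5 => D41]; r8 [F4, U6 => B9]; r9 [J => K]; r12 [C5 => V2]. Adds W, N1, S7, D41, B9, K, V2.
Round 2: r2 [B9 => M]. Adds M.
Round 3: r11 [M, S7, K => H]. Adds H.
Round 4: r7 [H, N1 => E5]. Adds E5.
Closure: {A1, B9, C5, D41, D8, E5, F4, G, H, J, K, L5, M, N1, Q5, S7, U6, V2, W} — 19 facts.

19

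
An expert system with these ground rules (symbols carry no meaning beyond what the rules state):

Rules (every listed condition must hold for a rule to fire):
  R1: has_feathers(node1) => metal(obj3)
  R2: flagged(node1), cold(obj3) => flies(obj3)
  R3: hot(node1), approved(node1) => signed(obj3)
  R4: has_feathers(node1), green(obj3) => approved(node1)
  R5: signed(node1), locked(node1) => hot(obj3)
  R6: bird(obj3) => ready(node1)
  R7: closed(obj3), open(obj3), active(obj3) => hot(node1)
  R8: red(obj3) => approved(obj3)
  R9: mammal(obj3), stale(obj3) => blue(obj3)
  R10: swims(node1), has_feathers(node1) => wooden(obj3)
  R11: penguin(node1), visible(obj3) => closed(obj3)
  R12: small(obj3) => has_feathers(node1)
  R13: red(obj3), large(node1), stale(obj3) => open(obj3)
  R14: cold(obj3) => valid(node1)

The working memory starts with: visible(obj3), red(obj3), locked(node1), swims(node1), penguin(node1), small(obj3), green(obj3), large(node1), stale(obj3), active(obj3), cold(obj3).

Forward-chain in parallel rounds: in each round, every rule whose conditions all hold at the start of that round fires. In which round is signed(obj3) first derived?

3

Round 1: R8 [red(obj3) => approved(obj3)]; R11 [penguin(node1), visible(obj3) => closed(obj3)]; R12 [small(obj3) => has_feathers(node1)]; R13 [red(obj3), large(node1), stale(obj3) => open(obj3)]; R14 [cold(obj3) => valid(node1)]. New: approved(obj3), closed(obj3), has_feathers(node1), open(obj3), valid(node1).
Round 2: R1 [has_feathers(node1) => metal(obj3)]; R4 [has_feathers(node1), green(obj3) => approved(node1)]; R7 [closed(obj3), open(obj3), active(obj3) => hot(node1)]; R10 [swims(node1), has_feathers(node1) => wooden(obj3)]. New: metal(obj3), approved(node1), hot(node1), wooden(obj3).
Round 3: R3 [hot(node1), approved(node1) => signed(obj3)]. New: signed(obj3).
signed(obj3) first appears in round 3.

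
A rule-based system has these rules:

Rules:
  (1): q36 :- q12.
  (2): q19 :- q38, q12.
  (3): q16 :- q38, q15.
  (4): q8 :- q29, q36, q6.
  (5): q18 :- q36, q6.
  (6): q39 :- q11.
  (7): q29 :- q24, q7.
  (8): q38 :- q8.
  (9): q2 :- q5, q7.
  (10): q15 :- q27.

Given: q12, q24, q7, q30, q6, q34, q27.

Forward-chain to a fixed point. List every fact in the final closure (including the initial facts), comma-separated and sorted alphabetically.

q12, q15, q16, q18, q19, q24, q27, q29, q30, q34, q36, q38, q6, q7, q8

Round 1 — (1), (7), (10), derive q36, q29, q15.
Round 2 — (4), (5), derive q8, q18.
Round 3 — (8), derive q38.
Round 4 — (2), (3), derive q19, q16.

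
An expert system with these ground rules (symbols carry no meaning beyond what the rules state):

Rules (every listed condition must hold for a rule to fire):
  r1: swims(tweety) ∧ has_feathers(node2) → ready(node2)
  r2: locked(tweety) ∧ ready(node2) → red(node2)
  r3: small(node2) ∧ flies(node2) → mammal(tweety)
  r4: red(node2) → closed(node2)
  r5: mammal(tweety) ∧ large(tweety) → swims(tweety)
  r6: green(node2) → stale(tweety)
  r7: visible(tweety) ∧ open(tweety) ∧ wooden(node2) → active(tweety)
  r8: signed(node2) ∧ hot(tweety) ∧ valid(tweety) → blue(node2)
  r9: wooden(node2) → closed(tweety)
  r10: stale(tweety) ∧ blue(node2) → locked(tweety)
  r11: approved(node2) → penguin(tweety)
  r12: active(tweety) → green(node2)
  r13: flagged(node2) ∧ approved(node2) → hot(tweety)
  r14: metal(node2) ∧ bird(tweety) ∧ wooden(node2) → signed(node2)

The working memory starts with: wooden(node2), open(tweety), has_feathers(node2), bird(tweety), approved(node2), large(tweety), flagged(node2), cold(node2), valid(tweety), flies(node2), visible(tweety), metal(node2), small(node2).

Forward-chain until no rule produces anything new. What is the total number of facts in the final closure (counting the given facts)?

Round 1: r3 [small(node2) ∧ flies(node2) → mammal(tweety)]; r7 [visible(tweety) ∧ open(tweety) ∧ wooden(node2) → active(tweety)]; r9 [wooden(node2) → closed(tweety)]; r11 [approved(node2) → penguin(tweety)]; r13 [flagged(node2) ∧ approved(node2) → hot(tweety)]; r14 [metal(node2) ∧ bird(tweety) ∧ wooden(node2) → signed(node2)]. Adds mammal(tweety), active(tweety), closed(tweety), penguin(tweety), hot(tweety), signed(node2).
Round 2: r5 [mammal(tweety) ∧ large(tweety) → swims(tweety)]; r8 [signed(node2) ∧ hot(tweety) ∧ valid(tweety) → blue(node2)]; r12 [active(tweety) → green(node2)]. Adds swims(tweety), blue(node2), green(node2).
Round 3: r1 [swims(tweety) ∧ has_feathers(node2) → ready(node2)]; r6 [green(node2) → stale(tweety)]. Adds ready(node2), stale(tweety).
Round 4: r10 [stale(tweety) ∧ blue(node2) → locked(tweety)]. Adds locked(tweety).
Round 5: r2 [locked(tweety) ∧ ready(node2) → red(node2)]. Adds red(node2).
Round 6: r4 [red(node2) → closed(node2)]. Adds closed(node2).
Closure: {active(tweety), approved(node2), bird(tweety), blue(node2), closed(node2), closed(tweety), cold(node2), flagged(node2), flies(node2), green(node2), has_feathers(node2), hot(tweety), large(tweety), locked(tweety), mammal(tweety), metal(node2), open(tweety), penguin(tweety), ready(node2), red(node2), signed(node2), small(node2), stale(tweety), swims(tweety), valid(tweety), visible(tweety), wooden(node2)} — 27 facts.

27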